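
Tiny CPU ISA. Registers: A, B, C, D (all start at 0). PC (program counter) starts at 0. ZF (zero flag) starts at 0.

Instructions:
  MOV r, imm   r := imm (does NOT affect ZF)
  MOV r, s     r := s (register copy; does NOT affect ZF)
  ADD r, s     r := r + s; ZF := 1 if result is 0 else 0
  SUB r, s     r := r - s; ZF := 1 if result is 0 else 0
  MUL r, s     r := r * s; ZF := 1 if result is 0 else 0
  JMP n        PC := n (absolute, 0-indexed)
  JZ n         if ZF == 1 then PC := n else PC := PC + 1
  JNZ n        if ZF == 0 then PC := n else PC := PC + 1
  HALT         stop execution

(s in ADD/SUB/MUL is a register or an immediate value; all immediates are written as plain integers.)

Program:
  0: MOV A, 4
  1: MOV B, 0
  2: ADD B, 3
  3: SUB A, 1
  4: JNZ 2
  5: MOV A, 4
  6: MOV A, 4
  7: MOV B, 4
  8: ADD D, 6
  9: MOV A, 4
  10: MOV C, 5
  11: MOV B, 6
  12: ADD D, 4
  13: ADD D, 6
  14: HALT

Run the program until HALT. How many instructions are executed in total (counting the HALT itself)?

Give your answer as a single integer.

Answer: 24

Derivation:
Step 1: PC=0 exec 'MOV A, 4'. After: A=4 B=0 C=0 D=0 ZF=0 PC=1
Step 2: PC=1 exec 'MOV B, 0'. After: A=4 B=0 C=0 D=0 ZF=0 PC=2
Step 3: PC=2 exec 'ADD B, 3'. After: A=4 B=3 C=0 D=0 ZF=0 PC=3
Step 4: PC=3 exec 'SUB A, 1'. After: A=3 B=3 C=0 D=0 ZF=0 PC=4
Step 5: PC=4 exec 'JNZ 2'. After: A=3 B=3 C=0 D=0 ZF=0 PC=2
Step 6: PC=2 exec 'ADD B, 3'. After: A=3 B=6 C=0 D=0 ZF=0 PC=3
Step 7: PC=3 exec 'SUB A, 1'. After: A=2 B=6 C=0 D=0 ZF=0 PC=4
Step 8: PC=4 exec 'JNZ 2'. After: A=2 B=6 C=0 D=0 ZF=0 PC=2
Step 9: PC=2 exec 'ADD B, 3'. After: A=2 B=9 C=0 D=0 ZF=0 PC=3
Step 10: PC=3 exec 'SUB A, 1'. After: A=1 B=9 C=0 D=0 ZF=0 PC=4
Step 11: PC=4 exec 'JNZ 2'. After: A=1 B=9 C=0 D=0 ZF=0 PC=2
Step 12: PC=2 exec 'ADD B, 3'. After: A=1 B=12 C=0 D=0 ZF=0 PC=3
Step 13: PC=3 exec 'SUB A, 1'. After: A=0 B=12 C=0 D=0 ZF=1 PC=4
Step 14: PC=4 exec 'JNZ 2'. After: A=0 B=12 C=0 D=0 ZF=1 PC=5
Step 15: PC=5 exec 'MOV A, 4'. After: A=4 B=12 C=0 D=0 ZF=1 PC=6
Step 16: PC=6 exec 'MOV A, 4'. After: A=4 B=12 C=0 D=0 ZF=1 PC=7
Step 17: PC=7 exec 'MOV B, 4'. After: A=4 B=4 C=0 D=0 ZF=1 PC=8
Step 18: PC=8 exec 'ADD D, 6'. After: A=4 B=4 C=0 D=6 ZF=0 PC=9
Step 19: PC=9 exec 'MOV A, 4'. After: A=4 B=4 C=0 D=6 ZF=0 PC=10
Step 20: PC=10 exec 'MOV C, 5'. After: A=4 B=4 C=5 D=6 ZF=0 PC=11
Step 21: PC=11 exec 'MOV B, 6'. After: A=4 B=6 C=5 D=6 ZF=0 PC=12
Step 22: PC=12 exec 'ADD D, 4'. After: A=4 B=6 C=5 D=10 ZF=0 PC=13
Step 23: PC=13 exec 'ADD D, 6'. After: A=4 B=6 C=5 D=16 ZF=0 PC=14
Step 24: PC=14 exec 'HALT'. After: A=4 B=6 C=5 D=16 ZF=0 PC=14 HALTED
Total instructions executed: 24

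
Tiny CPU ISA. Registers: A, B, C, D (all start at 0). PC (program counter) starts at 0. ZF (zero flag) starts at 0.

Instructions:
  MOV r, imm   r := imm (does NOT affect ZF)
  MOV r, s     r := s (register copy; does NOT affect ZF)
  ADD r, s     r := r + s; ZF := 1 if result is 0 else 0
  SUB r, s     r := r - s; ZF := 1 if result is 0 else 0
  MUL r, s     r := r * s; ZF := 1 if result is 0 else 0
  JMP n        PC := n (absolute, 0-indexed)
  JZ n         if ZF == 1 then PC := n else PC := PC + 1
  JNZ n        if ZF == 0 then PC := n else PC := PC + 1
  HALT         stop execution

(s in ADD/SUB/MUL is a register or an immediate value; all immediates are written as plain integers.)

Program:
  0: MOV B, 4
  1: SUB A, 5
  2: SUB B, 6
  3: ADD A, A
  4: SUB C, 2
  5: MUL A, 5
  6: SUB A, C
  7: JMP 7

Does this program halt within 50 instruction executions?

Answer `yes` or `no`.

Step 1: PC=0 exec 'MOV B, 4'. After: A=0 B=4 C=0 D=0 ZF=0 PC=1
Step 2: PC=1 exec 'SUB A, 5'. After: A=-5 B=4 C=0 D=0 ZF=0 PC=2
Step 3: PC=2 exec 'SUB B, 6'. After: A=-5 B=-2 C=0 D=0 ZF=0 PC=3
Step 4: PC=3 exec 'ADD A, A'. After: A=-10 B=-2 C=0 D=0 ZF=0 PC=4
Step 5: PC=4 exec 'SUB C, 2'. After: A=-10 B=-2 C=-2 D=0 ZF=0 PC=5
Step 6: PC=5 exec 'MUL A, 5'. After: A=-50 B=-2 C=-2 D=0 ZF=0 PC=6
Step 7: PC=6 exec 'SUB A, C'. After: A=-48 B=-2 C=-2 D=0 ZF=0 PC=7
Step 8: PC=7 exec 'JMP 7'. After: A=-48 B=-2 C=-2 D=0 ZF=0 PC=7
State after step 8 equals state after step 7: the program is in a cycle of length 1 and will never halt.

Answer: no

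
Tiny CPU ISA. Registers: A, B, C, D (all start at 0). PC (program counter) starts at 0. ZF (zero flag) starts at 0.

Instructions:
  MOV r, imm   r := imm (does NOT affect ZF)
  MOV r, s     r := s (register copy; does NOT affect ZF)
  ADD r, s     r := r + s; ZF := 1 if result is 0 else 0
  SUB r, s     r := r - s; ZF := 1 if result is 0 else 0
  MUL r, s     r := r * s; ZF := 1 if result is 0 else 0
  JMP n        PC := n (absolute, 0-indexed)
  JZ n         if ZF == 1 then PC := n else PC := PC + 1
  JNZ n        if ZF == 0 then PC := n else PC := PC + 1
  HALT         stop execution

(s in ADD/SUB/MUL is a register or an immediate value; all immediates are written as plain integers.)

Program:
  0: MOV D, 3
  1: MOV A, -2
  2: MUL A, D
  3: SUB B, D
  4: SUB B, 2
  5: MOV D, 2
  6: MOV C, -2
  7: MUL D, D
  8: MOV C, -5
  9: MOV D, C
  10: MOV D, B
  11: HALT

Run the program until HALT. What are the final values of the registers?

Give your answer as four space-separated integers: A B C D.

Answer: -6 -5 -5 -5

Derivation:
Step 1: PC=0 exec 'MOV D, 3'. After: A=0 B=0 C=0 D=3 ZF=0 PC=1
Step 2: PC=1 exec 'MOV A, -2'. After: A=-2 B=0 C=0 D=3 ZF=0 PC=2
Step 3: PC=2 exec 'MUL A, D'. After: A=-6 B=0 C=0 D=3 ZF=0 PC=3
Step 4: PC=3 exec 'SUB B, D'. After: A=-6 B=-3 C=0 D=3 ZF=0 PC=4
Step 5: PC=4 exec 'SUB B, 2'. After: A=-6 B=-5 C=0 D=3 ZF=0 PC=5
Step 6: PC=5 exec 'MOV D, 2'. After: A=-6 B=-5 C=0 D=2 ZF=0 PC=6
Step 7: PC=6 exec 'MOV C, -2'. After: A=-6 B=-5 C=-2 D=2 ZF=0 PC=7
Step 8: PC=7 exec 'MUL D, D'. After: A=-6 B=-5 C=-2 D=4 ZF=0 PC=8
Step 9: PC=8 exec 'MOV C, -5'. After: A=-6 B=-5 C=-5 D=4 ZF=0 PC=9
Step 10: PC=9 exec 'MOV D, C'. After: A=-6 B=-5 C=-5 D=-5 ZF=0 PC=10
Step 11: PC=10 exec 'MOV D, B'. After: A=-6 B=-5 C=-5 D=-5 ZF=0 PC=11
Step 12: PC=11 exec 'HALT'. After: A=-6 B=-5 C=-5 D=-5 ZF=0 PC=11 HALTED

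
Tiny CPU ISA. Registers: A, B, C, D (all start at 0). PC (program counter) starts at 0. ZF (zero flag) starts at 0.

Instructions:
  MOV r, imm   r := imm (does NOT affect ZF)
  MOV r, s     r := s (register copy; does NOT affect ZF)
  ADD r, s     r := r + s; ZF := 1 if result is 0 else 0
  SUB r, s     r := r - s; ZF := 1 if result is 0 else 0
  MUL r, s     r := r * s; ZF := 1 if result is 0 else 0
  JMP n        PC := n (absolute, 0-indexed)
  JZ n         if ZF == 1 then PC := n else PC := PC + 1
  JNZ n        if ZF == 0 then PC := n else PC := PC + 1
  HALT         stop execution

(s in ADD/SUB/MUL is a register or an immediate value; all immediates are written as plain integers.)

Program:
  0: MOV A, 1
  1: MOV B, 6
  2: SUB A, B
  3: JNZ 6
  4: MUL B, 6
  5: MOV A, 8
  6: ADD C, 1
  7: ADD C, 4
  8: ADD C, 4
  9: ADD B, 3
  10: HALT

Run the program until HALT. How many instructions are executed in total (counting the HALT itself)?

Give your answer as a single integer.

Step 1: PC=0 exec 'MOV A, 1'. After: A=1 B=0 C=0 D=0 ZF=0 PC=1
Step 2: PC=1 exec 'MOV B, 6'. After: A=1 B=6 C=0 D=0 ZF=0 PC=2
Step 3: PC=2 exec 'SUB A, B'. After: A=-5 B=6 C=0 D=0 ZF=0 PC=3
Step 4: PC=3 exec 'JNZ 6'. After: A=-5 B=6 C=0 D=0 ZF=0 PC=6
Step 5: PC=6 exec 'ADD C, 1'. After: A=-5 B=6 C=1 D=0 ZF=0 PC=7
Step 6: PC=7 exec 'ADD C, 4'. After: A=-5 B=6 C=5 D=0 ZF=0 PC=8
Step 7: PC=8 exec 'ADD C, 4'. After: A=-5 B=6 C=9 D=0 ZF=0 PC=9
Step 8: PC=9 exec 'ADD B, 3'. After: A=-5 B=9 C=9 D=0 ZF=0 PC=10
Step 9: PC=10 exec 'HALT'. After: A=-5 B=9 C=9 D=0 ZF=0 PC=10 HALTED
Total instructions executed: 9

Answer: 9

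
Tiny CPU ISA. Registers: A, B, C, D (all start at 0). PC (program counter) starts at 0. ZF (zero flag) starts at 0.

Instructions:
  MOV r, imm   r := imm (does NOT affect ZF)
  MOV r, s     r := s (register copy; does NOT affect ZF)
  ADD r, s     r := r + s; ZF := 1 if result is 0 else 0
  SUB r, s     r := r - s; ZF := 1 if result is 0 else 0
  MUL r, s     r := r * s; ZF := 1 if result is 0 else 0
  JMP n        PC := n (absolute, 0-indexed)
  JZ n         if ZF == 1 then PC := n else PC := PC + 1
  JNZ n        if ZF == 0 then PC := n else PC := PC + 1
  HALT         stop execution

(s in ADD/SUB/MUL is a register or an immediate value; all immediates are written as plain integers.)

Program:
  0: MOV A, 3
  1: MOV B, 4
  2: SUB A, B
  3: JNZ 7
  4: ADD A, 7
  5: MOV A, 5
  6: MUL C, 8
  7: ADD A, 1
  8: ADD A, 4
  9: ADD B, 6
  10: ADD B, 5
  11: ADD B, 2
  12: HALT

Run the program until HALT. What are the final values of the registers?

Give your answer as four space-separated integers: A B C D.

Answer: 4 17 0 0

Derivation:
Step 1: PC=0 exec 'MOV A, 3'. After: A=3 B=0 C=0 D=0 ZF=0 PC=1
Step 2: PC=1 exec 'MOV B, 4'. After: A=3 B=4 C=0 D=0 ZF=0 PC=2
Step 3: PC=2 exec 'SUB A, B'. After: A=-1 B=4 C=0 D=0 ZF=0 PC=3
Step 4: PC=3 exec 'JNZ 7'. After: A=-1 B=4 C=0 D=0 ZF=0 PC=7
Step 5: PC=7 exec 'ADD A, 1'. After: A=0 B=4 C=0 D=0 ZF=1 PC=8
Step 6: PC=8 exec 'ADD A, 4'. After: A=4 B=4 C=0 D=0 ZF=0 PC=9
Step 7: PC=9 exec 'ADD B, 6'. After: A=4 B=10 C=0 D=0 ZF=0 PC=10
Step 8: PC=10 exec 'ADD B, 5'. After: A=4 B=15 C=0 D=0 ZF=0 PC=11
Step 9: PC=11 exec 'ADD B, 2'. After: A=4 B=17 C=0 D=0 ZF=0 PC=12
Step 10: PC=12 exec 'HALT'. After: A=4 B=17 C=0 D=0 ZF=0 PC=12 HALTED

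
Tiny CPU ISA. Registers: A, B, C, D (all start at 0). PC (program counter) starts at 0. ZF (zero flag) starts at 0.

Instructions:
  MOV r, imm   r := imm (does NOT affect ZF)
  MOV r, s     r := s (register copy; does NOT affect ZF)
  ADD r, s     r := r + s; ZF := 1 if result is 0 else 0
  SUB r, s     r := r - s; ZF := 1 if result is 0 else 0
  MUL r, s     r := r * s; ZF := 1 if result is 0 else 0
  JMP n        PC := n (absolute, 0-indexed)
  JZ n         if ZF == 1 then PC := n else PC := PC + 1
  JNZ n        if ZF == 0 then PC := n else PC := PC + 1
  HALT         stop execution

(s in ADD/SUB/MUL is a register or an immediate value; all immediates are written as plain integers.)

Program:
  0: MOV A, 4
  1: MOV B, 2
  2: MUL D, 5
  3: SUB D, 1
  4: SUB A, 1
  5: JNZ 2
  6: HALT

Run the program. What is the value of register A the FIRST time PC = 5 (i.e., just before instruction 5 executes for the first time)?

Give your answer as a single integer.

Step 1: PC=0 exec 'MOV A, 4'. After: A=4 B=0 C=0 D=0 ZF=0 PC=1
Step 2: PC=1 exec 'MOV B, 2'. After: A=4 B=2 C=0 D=0 ZF=0 PC=2
Step 3: PC=2 exec 'MUL D, 5'. After: A=4 B=2 C=0 D=0 ZF=1 PC=3
Step 4: PC=3 exec 'SUB D, 1'. After: A=4 B=2 C=0 D=-1 ZF=0 PC=4
Step 5: PC=4 exec 'SUB A, 1'. After: A=3 B=2 C=0 D=-1 ZF=0 PC=5
First time PC=5: A=3

3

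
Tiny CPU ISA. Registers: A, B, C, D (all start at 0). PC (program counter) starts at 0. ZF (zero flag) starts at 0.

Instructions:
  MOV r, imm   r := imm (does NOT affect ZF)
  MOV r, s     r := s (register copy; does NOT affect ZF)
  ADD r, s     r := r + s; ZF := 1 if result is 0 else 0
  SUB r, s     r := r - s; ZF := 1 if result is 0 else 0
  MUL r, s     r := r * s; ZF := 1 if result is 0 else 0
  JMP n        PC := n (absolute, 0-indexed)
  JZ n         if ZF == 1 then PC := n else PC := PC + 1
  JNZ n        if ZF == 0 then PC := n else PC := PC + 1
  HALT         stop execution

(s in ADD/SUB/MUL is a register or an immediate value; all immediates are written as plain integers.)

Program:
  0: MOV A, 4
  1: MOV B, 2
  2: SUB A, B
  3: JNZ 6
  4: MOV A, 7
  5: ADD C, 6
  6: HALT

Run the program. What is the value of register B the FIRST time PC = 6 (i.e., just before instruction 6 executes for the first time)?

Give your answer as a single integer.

Step 1: PC=0 exec 'MOV A, 4'. After: A=4 B=0 C=0 D=0 ZF=0 PC=1
Step 2: PC=1 exec 'MOV B, 2'. After: A=4 B=2 C=0 D=0 ZF=0 PC=2
Step 3: PC=2 exec 'SUB A, B'. After: A=2 B=2 C=0 D=0 ZF=0 PC=3
Step 4: PC=3 exec 'JNZ 6'. After: A=2 B=2 C=0 D=0 ZF=0 PC=6
First time PC=6: B=2

2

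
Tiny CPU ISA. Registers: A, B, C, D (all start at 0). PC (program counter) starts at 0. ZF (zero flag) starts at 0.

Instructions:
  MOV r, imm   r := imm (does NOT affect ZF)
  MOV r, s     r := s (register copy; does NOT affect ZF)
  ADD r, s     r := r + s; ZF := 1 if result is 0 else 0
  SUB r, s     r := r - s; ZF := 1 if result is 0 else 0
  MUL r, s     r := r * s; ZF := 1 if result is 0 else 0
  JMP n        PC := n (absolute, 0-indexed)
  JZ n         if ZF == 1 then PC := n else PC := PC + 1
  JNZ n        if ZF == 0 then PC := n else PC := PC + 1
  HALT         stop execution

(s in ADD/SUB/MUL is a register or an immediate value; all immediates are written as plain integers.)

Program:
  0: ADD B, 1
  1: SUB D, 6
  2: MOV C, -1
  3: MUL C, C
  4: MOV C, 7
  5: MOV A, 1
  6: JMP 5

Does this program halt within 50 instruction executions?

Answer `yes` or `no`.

Answer: no

Derivation:
Step 1: PC=0 exec 'ADD B, 1'. After: A=0 B=1 C=0 D=0 ZF=0 PC=1
Step 2: PC=1 exec 'SUB D, 6'. After: A=0 B=1 C=0 D=-6 ZF=0 PC=2
Step 3: PC=2 exec 'MOV C, -1'. After: A=0 B=1 C=-1 D=-6 ZF=0 PC=3
Step 4: PC=3 exec 'MUL C, C'. After: A=0 B=1 C=1 D=-6 ZF=0 PC=4
Step 5: PC=4 exec 'MOV C, 7'. After: A=0 B=1 C=7 D=-6 ZF=0 PC=5
Step 6: PC=5 exec 'MOV A, 1'. After: A=1 B=1 C=7 D=-6 ZF=0 PC=6
Step 7: PC=6 exec 'JMP 5'. After: A=1 B=1 C=7 D=-6 ZF=0 PC=5
Step 8: PC=5 exec 'MOV A, 1'. After: A=1 B=1 C=7 D=-6 ZF=0 PC=6
State after step 8 equals state after step 6: the program is in a cycle of length 2 and will never halt.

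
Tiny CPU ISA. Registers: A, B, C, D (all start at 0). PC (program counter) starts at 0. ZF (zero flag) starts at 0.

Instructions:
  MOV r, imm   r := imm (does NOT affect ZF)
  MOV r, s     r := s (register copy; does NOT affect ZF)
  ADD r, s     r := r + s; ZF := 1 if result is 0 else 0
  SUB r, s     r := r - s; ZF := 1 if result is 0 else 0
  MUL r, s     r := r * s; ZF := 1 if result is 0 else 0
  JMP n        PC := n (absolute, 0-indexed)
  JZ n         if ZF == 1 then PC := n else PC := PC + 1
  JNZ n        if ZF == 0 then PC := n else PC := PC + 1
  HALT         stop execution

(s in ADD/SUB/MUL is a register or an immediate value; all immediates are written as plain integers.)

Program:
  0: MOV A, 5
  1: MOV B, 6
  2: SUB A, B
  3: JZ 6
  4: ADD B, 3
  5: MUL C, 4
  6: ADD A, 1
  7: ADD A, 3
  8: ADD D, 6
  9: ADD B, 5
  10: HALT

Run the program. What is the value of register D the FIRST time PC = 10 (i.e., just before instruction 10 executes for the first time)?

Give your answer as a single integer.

Step 1: PC=0 exec 'MOV A, 5'. After: A=5 B=0 C=0 D=0 ZF=0 PC=1
Step 2: PC=1 exec 'MOV B, 6'. After: A=5 B=6 C=0 D=0 ZF=0 PC=2
Step 3: PC=2 exec 'SUB A, B'. After: A=-1 B=6 C=0 D=0 ZF=0 PC=3
Step 4: PC=3 exec 'JZ 6'. After: A=-1 B=6 C=0 D=0 ZF=0 PC=4
Step 5: PC=4 exec 'ADD B, 3'. After: A=-1 B=9 C=0 D=0 ZF=0 PC=5
Step 6: PC=5 exec 'MUL C, 4'. After: A=-1 B=9 C=0 D=0 ZF=1 PC=6
Step 7: PC=6 exec 'ADD A, 1'. After: A=0 B=9 C=0 D=0 ZF=1 PC=7
Step 8: PC=7 exec 'ADD A, 3'. After: A=3 B=9 C=0 D=0 ZF=0 PC=8
Step 9: PC=8 exec 'ADD D, 6'. After: A=3 B=9 C=0 D=6 ZF=0 PC=9
Step 10: PC=9 exec 'ADD B, 5'. After: A=3 B=14 C=0 D=6 ZF=0 PC=10
First time PC=10: D=6

6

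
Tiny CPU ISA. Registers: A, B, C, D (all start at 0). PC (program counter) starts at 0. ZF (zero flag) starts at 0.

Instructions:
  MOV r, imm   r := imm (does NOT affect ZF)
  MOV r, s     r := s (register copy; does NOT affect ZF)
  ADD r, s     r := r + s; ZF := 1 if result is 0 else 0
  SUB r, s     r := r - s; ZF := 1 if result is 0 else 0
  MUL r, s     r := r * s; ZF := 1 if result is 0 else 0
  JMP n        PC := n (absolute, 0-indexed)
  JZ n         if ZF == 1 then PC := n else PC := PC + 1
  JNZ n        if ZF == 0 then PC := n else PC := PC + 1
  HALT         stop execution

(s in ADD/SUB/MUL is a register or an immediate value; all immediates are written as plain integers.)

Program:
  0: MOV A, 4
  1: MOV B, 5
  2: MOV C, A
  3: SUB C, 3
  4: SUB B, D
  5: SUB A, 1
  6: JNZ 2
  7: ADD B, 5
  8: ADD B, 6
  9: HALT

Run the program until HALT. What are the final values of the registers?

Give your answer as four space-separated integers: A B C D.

Step 1: PC=0 exec 'MOV A, 4'. After: A=4 B=0 C=0 D=0 ZF=0 PC=1
Step 2: PC=1 exec 'MOV B, 5'. After: A=4 B=5 C=0 D=0 ZF=0 PC=2
Step 3: PC=2 exec 'MOV C, A'. After: A=4 B=5 C=4 D=0 ZF=0 PC=3
Step 4: PC=3 exec 'SUB C, 3'. After: A=4 B=5 C=1 D=0 ZF=0 PC=4
Step 5: PC=4 exec 'SUB B, D'. After: A=4 B=5 C=1 D=0 ZF=0 PC=5
Step 6: PC=5 exec 'SUB A, 1'. After: A=3 B=5 C=1 D=0 ZF=0 PC=6
Step 7: PC=6 exec 'JNZ 2'. After: A=3 B=5 C=1 D=0 ZF=0 PC=2
Step 8: PC=2 exec 'MOV C, A'. After: A=3 B=5 C=3 D=0 ZF=0 PC=3
Step 9: PC=3 exec 'SUB C, 3'. After: A=3 B=5 C=0 D=0 ZF=1 PC=4
Step 10: PC=4 exec 'SUB B, D'. After: A=3 B=5 C=0 D=0 ZF=0 PC=5
Step 11: PC=5 exec 'SUB A, 1'. After: A=2 B=5 C=0 D=0 ZF=0 PC=6
Step 12: PC=6 exec 'JNZ 2'. After: A=2 B=5 C=0 D=0 ZF=0 PC=2
Step 13: PC=2 exec 'MOV C, A'. After: A=2 B=5 C=2 D=0 ZF=0 PC=3
Step 14: PC=3 exec 'SUB C, 3'. After: A=2 B=5 C=-1 D=0 ZF=0 PC=4
Step 15: PC=4 exec 'SUB B, D'. After: A=2 B=5 C=-1 D=0 ZF=0 PC=5
Step 16: PC=5 exec 'SUB A, 1'. After: A=1 B=5 C=-1 D=0 ZF=0 PC=6
Step 17: PC=6 exec 'JNZ 2'. After: A=1 B=5 C=-1 D=0 ZF=0 PC=2
Step 18: PC=2 exec 'MOV C, A'. After: A=1 B=5 C=1 D=0 ZF=0 PC=3
Step 19: PC=3 exec 'SUB C, 3'. After: A=1 B=5 C=-2 D=0 ZF=0 PC=4
Step 20: PC=4 exec 'SUB B, D'. After: A=1 B=5 C=-2 D=0 ZF=0 PC=5
Step 21: PC=5 exec 'SUB A, 1'. After: A=0 B=5 C=-2 D=0 ZF=1 PC=6
Step 22: PC=6 exec 'JNZ 2'. After: A=0 B=5 C=-2 D=0 ZF=1 PC=7
Step 23: PC=7 exec 'ADD B, 5'. After: A=0 B=10 C=-2 D=0 ZF=0 PC=8
Step 24: PC=8 exec 'ADD B, 6'. After: A=0 B=16 C=-2 D=0 ZF=0 PC=9
Step 25: PC=9 exec 'HALT'. After: A=0 B=16 C=-2 D=0 ZF=0 PC=9 HALTED

Answer: 0 16 -2 0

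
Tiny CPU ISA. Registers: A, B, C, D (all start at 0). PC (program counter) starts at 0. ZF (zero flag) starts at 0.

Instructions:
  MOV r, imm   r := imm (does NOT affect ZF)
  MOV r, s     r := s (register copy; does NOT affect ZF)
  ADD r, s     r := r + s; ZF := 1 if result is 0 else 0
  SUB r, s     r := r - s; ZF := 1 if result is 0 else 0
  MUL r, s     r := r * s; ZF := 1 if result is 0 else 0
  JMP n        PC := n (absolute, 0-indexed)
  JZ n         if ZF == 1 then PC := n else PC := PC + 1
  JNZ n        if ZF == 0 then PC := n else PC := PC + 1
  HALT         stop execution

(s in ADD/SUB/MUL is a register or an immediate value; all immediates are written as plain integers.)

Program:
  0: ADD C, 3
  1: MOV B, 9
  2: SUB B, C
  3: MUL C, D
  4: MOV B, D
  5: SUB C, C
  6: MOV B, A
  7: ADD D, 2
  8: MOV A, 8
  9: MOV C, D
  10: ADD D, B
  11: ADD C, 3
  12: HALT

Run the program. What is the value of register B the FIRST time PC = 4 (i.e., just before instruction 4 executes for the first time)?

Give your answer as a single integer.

Step 1: PC=0 exec 'ADD C, 3'. After: A=0 B=0 C=3 D=0 ZF=0 PC=1
Step 2: PC=1 exec 'MOV B, 9'. After: A=0 B=9 C=3 D=0 ZF=0 PC=2
Step 3: PC=2 exec 'SUB B, C'. After: A=0 B=6 C=3 D=0 ZF=0 PC=3
Step 4: PC=3 exec 'MUL C, D'. After: A=0 B=6 C=0 D=0 ZF=1 PC=4
First time PC=4: B=6

6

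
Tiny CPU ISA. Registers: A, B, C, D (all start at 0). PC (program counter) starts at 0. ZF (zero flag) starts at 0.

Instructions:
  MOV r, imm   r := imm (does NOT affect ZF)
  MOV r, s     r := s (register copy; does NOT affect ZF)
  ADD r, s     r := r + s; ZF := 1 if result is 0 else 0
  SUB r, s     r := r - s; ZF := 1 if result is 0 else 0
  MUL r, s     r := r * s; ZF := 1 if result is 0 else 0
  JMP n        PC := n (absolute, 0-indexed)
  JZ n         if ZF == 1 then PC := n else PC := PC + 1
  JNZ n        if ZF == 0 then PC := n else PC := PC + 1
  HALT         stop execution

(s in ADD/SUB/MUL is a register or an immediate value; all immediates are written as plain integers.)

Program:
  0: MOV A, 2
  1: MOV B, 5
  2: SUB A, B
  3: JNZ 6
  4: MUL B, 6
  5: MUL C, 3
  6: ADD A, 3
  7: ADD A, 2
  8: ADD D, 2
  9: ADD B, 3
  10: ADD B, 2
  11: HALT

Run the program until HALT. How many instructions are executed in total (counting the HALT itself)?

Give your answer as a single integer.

Step 1: PC=0 exec 'MOV A, 2'. After: A=2 B=0 C=0 D=0 ZF=0 PC=1
Step 2: PC=1 exec 'MOV B, 5'. After: A=2 B=5 C=0 D=0 ZF=0 PC=2
Step 3: PC=2 exec 'SUB A, B'. After: A=-3 B=5 C=0 D=0 ZF=0 PC=3
Step 4: PC=3 exec 'JNZ 6'. After: A=-3 B=5 C=0 D=0 ZF=0 PC=6
Step 5: PC=6 exec 'ADD A, 3'. After: A=0 B=5 C=0 D=0 ZF=1 PC=7
Step 6: PC=7 exec 'ADD A, 2'. After: A=2 B=5 C=0 D=0 ZF=0 PC=8
Step 7: PC=8 exec 'ADD D, 2'. After: A=2 B=5 C=0 D=2 ZF=0 PC=9
Step 8: PC=9 exec 'ADD B, 3'. After: A=2 B=8 C=0 D=2 ZF=0 PC=10
Step 9: PC=10 exec 'ADD B, 2'. After: A=2 B=10 C=0 D=2 ZF=0 PC=11
Step 10: PC=11 exec 'HALT'. After: A=2 B=10 C=0 D=2 ZF=0 PC=11 HALTED
Total instructions executed: 10

Answer: 10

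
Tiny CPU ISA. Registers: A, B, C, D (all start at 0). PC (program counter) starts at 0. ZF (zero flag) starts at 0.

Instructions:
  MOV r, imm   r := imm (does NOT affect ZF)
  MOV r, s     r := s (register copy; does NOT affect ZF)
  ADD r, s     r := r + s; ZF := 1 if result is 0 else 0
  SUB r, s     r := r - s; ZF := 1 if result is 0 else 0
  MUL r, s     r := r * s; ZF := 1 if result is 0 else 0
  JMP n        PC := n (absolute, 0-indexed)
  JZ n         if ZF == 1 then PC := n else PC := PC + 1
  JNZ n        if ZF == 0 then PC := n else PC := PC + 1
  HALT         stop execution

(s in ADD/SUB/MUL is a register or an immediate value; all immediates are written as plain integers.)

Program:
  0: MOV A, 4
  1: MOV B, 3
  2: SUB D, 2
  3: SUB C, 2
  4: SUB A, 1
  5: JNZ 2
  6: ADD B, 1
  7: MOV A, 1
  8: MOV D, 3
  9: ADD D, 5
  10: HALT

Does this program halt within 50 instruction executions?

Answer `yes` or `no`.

Answer: yes

Derivation:
Step 1: PC=0 exec 'MOV A, 4'. After: A=4 B=0 C=0 D=0 ZF=0 PC=1
Step 2: PC=1 exec 'MOV B, 3'. After: A=4 B=3 C=0 D=0 ZF=0 PC=2
Step 3: PC=2 exec 'SUB D, 2'. After: A=4 B=3 C=0 D=-2 ZF=0 PC=3
Step 4: PC=3 exec 'SUB C, 2'. After: A=4 B=3 C=-2 D=-2 ZF=0 PC=4
Step 5: PC=4 exec 'SUB A, 1'. After: A=3 B=3 C=-2 D=-2 ZF=0 PC=5
Step 6: PC=5 exec 'JNZ 2'. After: A=3 B=3 C=-2 D=-2 ZF=0 PC=2
Step 7: PC=2 exec 'SUB D, 2'. After: A=3 B=3 C=-2 D=-4 ZF=0 PC=3
Step 8: PC=3 exec 'SUB C, 2'. After: A=3 B=3 C=-4 D=-4 ZF=0 PC=4
Step 9: PC=4 exec 'SUB A, 1'. After: A=2 B=3 C=-4 D=-4 ZF=0 PC=5
Step 10: PC=5 exec 'JNZ 2'. After: A=2 B=3 C=-4 D=-4 ZF=0 PC=2
Step 11: PC=2 exec 'SUB D, 2'. After: A=2 B=3 C=-4 D=-6 ZF=0 PC=3
Step 12: PC=3 exec 'SUB C, 2'. After: A=2 B=3 C=-6 D=-6 ZF=0 PC=4
Step 13: PC=4 exec 'SUB A, 1'. After: A=1 B=3 C=-6 D=-6 ZF=0 PC=5
Step 14: PC=5 exec 'JNZ 2'. After: A=1 B=3 C=-6 D=-6 ZF=0 PC=2
Step 15: PC=2 exec 'SUB D, 2'. After: A=1 B=3 C=-6 D=-8 ZF=0 PC=3
Step 16: PC=3 exec 'SUB C, 2'. After: A=1 B=3 C=-8 D=-8 ZF=0 PC=4
Step 17: PC=4 exec 'SUB A, 1'. After: A=0 B=3 C=-8 D=-8 ZF=1 PC=5
Step 18: PC=5 exec 'JNZ 2'. After: A=0 B=3 C=-8 D=-8 ZF=1 PC=6
Step 19: PC=6 exec 'ADD B, 1'. After: A=0 B=4 C=-8 D=-8 ZF=0 PC=7
Step 20: PC=7 exec 'MOV A, 1'. After: A=1 B=4 C=-8 D=-8 ZF=0 PC=8
Step 21: PC=8 exec 'MOV D, 3'. After: A=1 B=4 C=-8 D=3 ZF=0 PC=9
Step 22: PC=9 exec 'ADD D, 5'. After: A=1 B=4 C=-8 D=8 ZF=0 PC=10
Step 23: PC=10 exec 'HALT'. After: A=1 B=4 C=-8 D=8 ZF=0 PC=10 HALTED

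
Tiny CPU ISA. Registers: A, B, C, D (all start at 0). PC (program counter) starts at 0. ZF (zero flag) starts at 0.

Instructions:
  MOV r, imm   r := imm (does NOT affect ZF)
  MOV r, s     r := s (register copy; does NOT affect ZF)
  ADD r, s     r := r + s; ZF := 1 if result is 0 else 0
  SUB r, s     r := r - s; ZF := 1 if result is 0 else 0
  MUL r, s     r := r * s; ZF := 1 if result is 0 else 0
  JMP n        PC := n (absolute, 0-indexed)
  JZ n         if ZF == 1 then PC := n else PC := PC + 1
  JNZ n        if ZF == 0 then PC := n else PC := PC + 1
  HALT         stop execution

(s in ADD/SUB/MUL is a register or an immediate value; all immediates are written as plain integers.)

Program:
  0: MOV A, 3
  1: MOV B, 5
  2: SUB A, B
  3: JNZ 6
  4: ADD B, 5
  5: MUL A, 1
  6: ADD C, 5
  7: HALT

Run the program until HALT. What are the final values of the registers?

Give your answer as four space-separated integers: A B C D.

Answer: -2 5 5 0

Derivation:
Step 1: PC=0 exec 'MOV A, 3'. After: A=3 B=0 C=0 D=0 ZF=0 PC=1
Step 2: PC=1 exec 'MOV B, 5'. After: A=3 B=5 C=0 D=0 ZF=0 PC=2
Step 3: PC=2 exec 'SUB A, B'. After: A=-2 B=5 C=0 D=0 ZF=0 PC=3
Step 4: PC=3 exec 'JNZ 6'. After: A=-2 B=5 C=0 D=0 ZF=0 PC=6
Step 5: PC=6 exec 'ADD C, 5'. After: A=-2 B=5 C=5 D=0 ZF=0 PC=7
Step 6: PC=7 exec 'HALT'. After: A=-2 B=5 C=5 D=0 ZF=0 PC=7 HALTED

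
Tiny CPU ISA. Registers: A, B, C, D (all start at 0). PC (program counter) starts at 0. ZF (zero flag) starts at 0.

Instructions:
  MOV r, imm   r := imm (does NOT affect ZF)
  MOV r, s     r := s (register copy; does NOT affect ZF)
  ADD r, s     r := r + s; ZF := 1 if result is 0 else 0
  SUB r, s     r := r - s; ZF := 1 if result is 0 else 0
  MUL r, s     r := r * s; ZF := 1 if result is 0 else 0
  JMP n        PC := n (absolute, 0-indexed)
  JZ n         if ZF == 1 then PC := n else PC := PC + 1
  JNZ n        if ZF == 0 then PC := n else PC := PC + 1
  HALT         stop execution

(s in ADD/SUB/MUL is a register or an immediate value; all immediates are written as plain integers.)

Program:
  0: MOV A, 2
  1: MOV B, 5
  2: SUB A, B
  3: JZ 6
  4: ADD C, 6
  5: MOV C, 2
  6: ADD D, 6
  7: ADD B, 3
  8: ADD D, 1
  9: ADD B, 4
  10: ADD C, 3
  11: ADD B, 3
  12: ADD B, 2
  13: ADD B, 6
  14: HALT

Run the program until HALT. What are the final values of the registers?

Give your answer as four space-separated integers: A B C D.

Step 1: PC=0 exec 'MOV A, 2'. After: A=2 B=0 C=0 D=0 ZF=0 PC=1
Step 2: PC=1 exec 'MOV B, 5'. After: A=2 B=5 C=0 D=0 ZF=0 PC=2
Step 3: PC=2 exec 'SUB A, B'. After: A=-3 B=5 C=0 D=0 ZF=0 PC=3
Step 4: PC=3 exec 'JZ 6'. After: A=-3 B=5 C=0 D=0 ZF=0 PC=4
Step 5: PC=4 exec 'ADD C, 6'. After: A=-3 B=5 C=6 D=0 ZF=0 PC=5
Step 6: PC=5 exec 'MOV C, 2'. After: A=-3 B=5 C=2 D=0 ZF=0 PC=6
Step 7: PC=6 exec 'ADD D, 6'. After: A=-3 B=5 C=2 D=6 ZF=0 PC=7
Step 8: PC=7 exec 'ADD B, 3'. After: A=-3 B=8 C=2 D=6 ZF=0 PC=8
Step 9: PC=8 exec 'ADD D, 1'. After: A=-3 B=8 C=2 D=7 ZF=0 PC=9
Step 10: PC=9 exec 'ADD B, 4'. After: A=-3 B=12 C=2 D=7 ZF=0 PC=10
Step 11: PC=10 exec 'ADD C, 3'. After: A=-3 B=12 C=5 D=7 ZF=0 PC=11
Step 12: PC=11 exec 'ADD B, 3'. After: A=-3 B=15 C=5 D=7 ZF=0 PC=12
Step 13: PC=12 exec 'ADD B, 2'. After: A=-3 B=17 C=5 D=7 ZF=0 PC=13
Step 14: PC=13 exec 'ADD B, 6'. After: A=-3 B=23 C=5 D=7 ZF=0 PC=14
Step 15: PC=14 exec 'HALT'. After: A=-3 B=23 C=5 D=7 ZF=0 PC=14 HALTED

Answer: -3 23 5 7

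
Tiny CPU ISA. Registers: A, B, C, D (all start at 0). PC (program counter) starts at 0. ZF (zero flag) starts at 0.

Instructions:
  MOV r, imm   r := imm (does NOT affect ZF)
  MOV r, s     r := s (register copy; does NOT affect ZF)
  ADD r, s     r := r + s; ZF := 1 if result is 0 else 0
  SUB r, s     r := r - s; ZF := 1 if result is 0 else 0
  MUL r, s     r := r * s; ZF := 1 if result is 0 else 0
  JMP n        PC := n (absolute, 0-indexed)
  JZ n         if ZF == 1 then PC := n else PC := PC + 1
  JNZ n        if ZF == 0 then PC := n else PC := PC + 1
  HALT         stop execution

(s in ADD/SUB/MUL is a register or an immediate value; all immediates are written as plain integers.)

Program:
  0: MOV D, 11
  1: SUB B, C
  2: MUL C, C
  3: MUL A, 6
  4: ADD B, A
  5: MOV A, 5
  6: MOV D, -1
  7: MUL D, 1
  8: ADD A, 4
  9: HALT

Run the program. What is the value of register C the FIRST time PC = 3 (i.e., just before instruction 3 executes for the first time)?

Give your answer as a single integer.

Step 1: PC=0 exec 'MOV D, 11'. After: A=0 B=0 C=0 D=11 ZF=0 PC=1
Step 2: PC=1 exec 'SUB B, C'. After: A=0 B=0 C=0 D=11 ZF=1 PC=2
Step 3: PC=2 exec 'MUL C, C'. After: A=0 B=0 C=0 D=11 ZF=1 PC=3
First time PC=3: C=0

0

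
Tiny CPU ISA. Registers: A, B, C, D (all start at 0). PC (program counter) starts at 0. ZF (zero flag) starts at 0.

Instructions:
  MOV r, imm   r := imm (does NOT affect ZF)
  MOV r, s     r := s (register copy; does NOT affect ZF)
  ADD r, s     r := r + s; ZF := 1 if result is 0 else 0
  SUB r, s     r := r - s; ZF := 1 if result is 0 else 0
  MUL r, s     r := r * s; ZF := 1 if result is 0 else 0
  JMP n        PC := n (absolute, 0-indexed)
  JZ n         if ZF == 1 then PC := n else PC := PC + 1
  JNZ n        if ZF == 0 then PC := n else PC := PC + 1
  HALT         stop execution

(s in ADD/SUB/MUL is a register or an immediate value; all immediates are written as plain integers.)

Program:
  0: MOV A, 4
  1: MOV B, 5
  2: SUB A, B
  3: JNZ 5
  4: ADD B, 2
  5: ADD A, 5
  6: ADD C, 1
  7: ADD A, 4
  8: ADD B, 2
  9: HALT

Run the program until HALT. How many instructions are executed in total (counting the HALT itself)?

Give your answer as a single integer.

Answer: 9

Derivation:
Step 1: PC=0 exec 'MOV A, 4'. After: A=4 B=0 C=0 D=0 ZF=0 PC=1
Step 2: PC=1 exec 'MOV B, 5'. After: A=4 B=5 C=0 D=0 ZF=0 PC=2
Step 3: PC=2 exec 'SUB A, B'. After: A=-1 B=5 C=0 D=0 ZF=0 PC=3
Step 4: PC=3 exec 'JNZ 5'. After: A=-1 B=5 C=0 D=0 ZF=0 PC=5
Step 5: PC=5 exec 'ADD A, 5'. After: A=4 B=5 C=0 D=0 ZF=0 PC=6
Step 6: PC=6 exec 'ADD C, 1'. After: A=4 B=5 C=1 D=0 ZF=0 PC=7
Step 7: PC=7 exec 'ADD A, 4'. After: A=8 B=5 C=1 D=0 ZF=0 PC=8
Step 8: PC=8 exec 'ADD B, 2'. After: A=8 B=7 C=1 D=0 ZF=0 PC=9
Step 9: PC=9 exec 'HALT'. After: A=8 B=7 C=1 D=0 ZF=0 PC=9 HALTED
Total instructions executed: 9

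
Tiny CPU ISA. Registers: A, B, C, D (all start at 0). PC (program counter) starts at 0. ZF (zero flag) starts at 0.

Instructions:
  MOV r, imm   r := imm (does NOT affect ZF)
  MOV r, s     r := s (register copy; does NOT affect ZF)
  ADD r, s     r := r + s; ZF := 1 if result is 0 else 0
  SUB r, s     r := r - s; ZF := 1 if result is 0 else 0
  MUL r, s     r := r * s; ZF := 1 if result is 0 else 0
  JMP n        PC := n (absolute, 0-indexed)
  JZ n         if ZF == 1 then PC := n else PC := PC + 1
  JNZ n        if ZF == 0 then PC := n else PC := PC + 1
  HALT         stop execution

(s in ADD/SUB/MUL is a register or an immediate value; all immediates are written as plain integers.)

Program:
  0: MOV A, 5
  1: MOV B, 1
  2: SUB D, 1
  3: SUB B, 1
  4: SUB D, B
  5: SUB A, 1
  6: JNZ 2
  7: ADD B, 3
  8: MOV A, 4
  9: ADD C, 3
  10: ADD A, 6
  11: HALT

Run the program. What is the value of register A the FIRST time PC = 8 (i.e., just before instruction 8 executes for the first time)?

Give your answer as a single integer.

Step 1: PC=0 exec 'MOV A, 5'. After: A=5 B=0 C=0 D=0 ZF=0 PC=1
Step 2: PC=1 exec 'MOV B, 1'. After: A=5 B=1 C=0 D=0 ZF=0 PC=2
Step 3: PC=2 exec 'SUB D, 1'. After: A=5 B=1 C=0 D=-1 ZF=0 PC=3
Step 4: PC=3 exec 'SUB B, 1'. After: A=5 B=0 C=0 D=-1 ZF=1 PC=4
Step 5: PC=4 exec 'SUB D, B'. After: A=5 B=0 C=0 D=-1 ZF=0 PC=5
Step 6: PC=5 exec 'SUB A, 1'. After: A=4 B=0 C=0 D=-1 ZF=0 PC=6
Step 7: PC=6 exec 'JNZ 2'. After: A=4 B=0 C=0 D=-1 ZF=0 PC=2
Step 8: PC=2 exec 'SUB D, 1'. After: A=4 B=0 C=0 D=-2 ZF=0 PC=3
Step 9: PC=3 exec 'SUB B, 1'. After: A=4 B=-1 C=0 D=-2 ZF=0 PC=4
Step 10: PC=4 exec 'SUB D, B'. After: A=4 B=-1 C=0 D=-1 ZF=0 PC=5
Step 11: PC=5 exec 'SUB A, 1'. After: A=3 B=-1 C=0 D=-1 ZF=0 PC=6
Step 12: PC=6 exec 'JNZ 2'. After: A=3 B=-1 C=0 D=-1 ZF=0 PC=2
Step 13: PC=2 exec 'SUB D, 1'. After: A=3 B=-1 C=0 D=-2 ZF=0 PC=3
Step 14: PC=3 exec 'SUB B, 1'. After: A=3 B=-2 C=0 D=-2 ZF=0 PC=4
Step 15: PC=4 exec 'SUB D, B'. After: A=3 B=-2 C=0 D=0 ZF=1 PC=5
Step 16: PC=5 exec 'SUB A, 1'. After: A=2 B=-2 C=0 D=0 ZF=0 PC=6
Step 17: PC=6 exec 'JNZ 2'. After: A=2 B=-2 C=0 D=0 ZF=0 PC=2
Step 18: PC=2 exec 'SUB D, 1'. After: A=2 B=-2 C=0 D=-1 ZF=0 PC=3
Step 19: PC=3 exec 'SUB B, 1'. After: A=2 B=-3 C=0 D=-1 ZF=0 PC=4
Step 20: PC=4 exec 'SUB D, B'. After: A=2 B=-3 C=0 D=2 ZF=0 PC=5
Step 21: PC=5 exec 'SUB A, 1'. After: A=1 B=-3 C=0 D=2 ZF=0 PC=6
Step 22: PC=6 exec 'JNZ 2'. After: A=1 B=-3 C=0 D=2 ZF=0 PC=2
Step 23: PC=2 exec 'SUB D, 1'. After: A=1 B=-3 C=0 D=1 ZF=0 PC=3
Step 24: PC=3 exec 'SUB B, 1'. After: A=1 B=-4 C=0 D=1 ZF=0 PC=4
Step 25: PC=4 exec 'SUB D, B'. After: A=1 B=-4 C=0 D=5 ZF=0 PC=5
Step 26: PC=5 exec 'SUB A, 1'. After: A=0 B=-4 C=0 D=5 ZF=1 PC=6
Step 27: PC=6 exec 'JNZ 2'. After: A=0 B=-4 C=0 D=5 ZF=1 PC=7
Step 28: PC=7 exec 'ADD B, 3'. After: A=0 B=-1 C=0 D=5 ZF=0 PC=8
First time PC=8: A=0

0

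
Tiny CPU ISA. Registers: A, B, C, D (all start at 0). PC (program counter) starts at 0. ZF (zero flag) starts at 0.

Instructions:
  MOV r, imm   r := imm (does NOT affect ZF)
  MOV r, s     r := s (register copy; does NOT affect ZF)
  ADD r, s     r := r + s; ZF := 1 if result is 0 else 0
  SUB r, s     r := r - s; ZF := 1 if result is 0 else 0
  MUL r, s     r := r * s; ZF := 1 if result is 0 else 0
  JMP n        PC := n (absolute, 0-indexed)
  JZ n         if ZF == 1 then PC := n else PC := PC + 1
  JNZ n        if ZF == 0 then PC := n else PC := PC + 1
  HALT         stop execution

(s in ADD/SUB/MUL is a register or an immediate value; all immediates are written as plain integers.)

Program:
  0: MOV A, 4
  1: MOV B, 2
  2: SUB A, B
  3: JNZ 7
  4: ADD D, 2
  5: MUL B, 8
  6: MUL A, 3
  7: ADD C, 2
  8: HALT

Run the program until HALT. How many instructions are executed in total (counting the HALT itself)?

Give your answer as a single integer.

Step 1: PC=0 exec 'MOV A, 4'. After: A=4 B=0 C=0 D=0 ZF=0 PC=1
Step 2: PC=1 exec 'MOV B, 2'. After: A=4 B=2 C=0 D=0 ZF=0 PC=2
Step 3: PC=2 exec 'SUB A, B'. After: A=2 B=2 C=0 D=0 ZF=0 PC=3
Step 4: PC=3 exec 'JNZ 7'. After: A=2 B=2 C=0 D=0 ZF=0 PC=7
Step 5: PC=7 exec 'ADD C, 2'. After: A=2 B=2 C=2 D=0 ZF=0 PC=8
Step 6: PC=8 exec 'HALT'. After: A=2 B=2 C=2 D=0 ZF=0 PC=8 HALTED
Total instructions executed: 6

Answer: 6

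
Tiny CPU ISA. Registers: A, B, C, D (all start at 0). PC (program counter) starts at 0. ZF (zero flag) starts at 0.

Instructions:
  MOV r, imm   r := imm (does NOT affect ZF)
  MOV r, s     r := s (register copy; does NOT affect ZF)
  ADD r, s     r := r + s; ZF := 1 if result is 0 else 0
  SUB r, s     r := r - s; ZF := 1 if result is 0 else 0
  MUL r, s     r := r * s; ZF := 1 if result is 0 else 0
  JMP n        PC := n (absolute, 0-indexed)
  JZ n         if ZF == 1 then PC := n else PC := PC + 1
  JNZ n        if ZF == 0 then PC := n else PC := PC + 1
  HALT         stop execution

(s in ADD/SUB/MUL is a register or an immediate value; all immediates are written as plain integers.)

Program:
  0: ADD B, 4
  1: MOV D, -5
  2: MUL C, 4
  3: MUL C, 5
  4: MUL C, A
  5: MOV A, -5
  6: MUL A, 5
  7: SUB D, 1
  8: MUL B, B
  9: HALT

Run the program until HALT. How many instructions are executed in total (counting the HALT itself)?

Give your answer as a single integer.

Step 1: PC=0 exec 'ADD B, 4'. After: A=0 B=4 C=0 D=0 ZF=0 PC=1
Step 2: PC=1 exec 'MOV D, -5'. After: A=0 B=4 C=0 D=-5 ZF=0 PC=2
Step 3: PC=2 exec 'MUL C, 4'. After: A=0 B=4 C=0 D=-5 ZF=1 PC=3
Step 4: PC=3 exec 'MUL C, 5'. After: A=0 B=4 C=0 D=-5 ZF=1 PC=4
Step 5: PC=4 exec 'MUL C, A'. After: A=0 B=4 C=0 D=-5 ZF=1 PC=5
Step 6: PC=5 exec 'MOV A, -5'. After: A=-5 B=4 C=0 D=-5 ZF=1 PC=6
Step 7: PC=6 exec 'MUL A, 5'. After: A=-25 B=4 C=0 D=-5 ZF=0 PC=7
Step 8: PC=7 exec 'SUB D, 1'. After: A=-25 B=4 C=0 D=-6 ZF=0 PC=8
Step 9: PC=8 exec 'MUL B, B'. After: A=-25 B=16 C=0 D=-6 ZF=0 PC=9
Step 10: PC=9 exec 'HALT'. After: A=-25 B=16 C=0 D=-6 ZF=0 PC=9 HALTED
Total instructions executed: 10

Answer: 10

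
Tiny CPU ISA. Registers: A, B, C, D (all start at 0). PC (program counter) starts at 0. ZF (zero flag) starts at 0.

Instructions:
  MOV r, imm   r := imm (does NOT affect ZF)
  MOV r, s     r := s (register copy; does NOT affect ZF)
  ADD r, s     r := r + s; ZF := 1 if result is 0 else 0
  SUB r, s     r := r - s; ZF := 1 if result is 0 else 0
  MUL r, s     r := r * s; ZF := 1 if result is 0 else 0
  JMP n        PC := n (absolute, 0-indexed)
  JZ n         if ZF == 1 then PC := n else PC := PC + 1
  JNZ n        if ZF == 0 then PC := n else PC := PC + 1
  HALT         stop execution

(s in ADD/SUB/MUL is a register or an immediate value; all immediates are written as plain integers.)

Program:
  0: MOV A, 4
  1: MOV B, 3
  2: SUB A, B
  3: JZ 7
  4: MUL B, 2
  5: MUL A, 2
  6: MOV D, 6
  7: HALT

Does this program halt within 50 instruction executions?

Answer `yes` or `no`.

Answer: yes

Derivation:
Step 1: PC=0 exec 'MOV A, 4'. After: A=4 B=0 C=0 D=0 ZF=0 PC=1
Step 2: PC=1 exec 'MOV B, 3'. After: A=4 B=3 C=0 D=0 ZF=0 PC=2
Step 3: PC=2 exec 'SUB A, B'. After: A=1 B=3 C=0 D=0 ZF=0 PC=3
Step 4: PC=3 exec 'JZ 7'. After: A=1 B=3 C=0 D=0 ZF=0 PC=4
Step 5: PC=4 exec 'MUL B, 2'. After: A=1 B=6 C=0 D=0 ZF=0 PC=5
Step 6: PC=5 exec 'MUL A, 2'. After: A=2 B=6 C=0 D=0 ZF=0 PC=6
Step 7: PC=6 exec 'MOV D, 6'. After: A=2 B=6 C=0 D=6 ZF=0 PC=7
Step 8: PC=7 exec 'HALT'. After: A=2 B=6 C=0 D=6 ZF=0 PC=7 HALTED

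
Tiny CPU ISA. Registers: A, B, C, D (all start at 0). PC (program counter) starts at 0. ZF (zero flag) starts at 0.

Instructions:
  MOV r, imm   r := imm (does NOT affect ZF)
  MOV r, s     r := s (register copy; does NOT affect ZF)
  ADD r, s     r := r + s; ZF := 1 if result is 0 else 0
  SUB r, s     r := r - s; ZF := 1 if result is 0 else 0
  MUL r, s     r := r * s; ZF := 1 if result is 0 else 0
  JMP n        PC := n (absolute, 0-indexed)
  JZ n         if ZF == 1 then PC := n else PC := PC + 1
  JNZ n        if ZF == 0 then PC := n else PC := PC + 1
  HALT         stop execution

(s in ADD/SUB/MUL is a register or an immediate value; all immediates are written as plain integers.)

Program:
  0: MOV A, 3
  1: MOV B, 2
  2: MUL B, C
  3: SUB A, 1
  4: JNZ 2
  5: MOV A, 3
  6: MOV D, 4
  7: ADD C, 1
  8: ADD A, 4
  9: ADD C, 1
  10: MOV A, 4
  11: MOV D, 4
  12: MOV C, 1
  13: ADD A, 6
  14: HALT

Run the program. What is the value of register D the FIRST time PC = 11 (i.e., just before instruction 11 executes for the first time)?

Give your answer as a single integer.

Step 1: PC=0 exec 'MOV A, 3'. After: A=3 B=0 C=0 D=0 ZF=0 PC=1
Step 2: PC=1 exec 'MOV B, 2'. After: A=3 B=2 C=0 D=0 ZF=0 PC=2
Step 3: PC=2 exec 'MUL B, C'. After: A=3 B=0 C=0 D=0 ZF=1 PC=3
Step 4: PC=3 exec 'SUB A, 1'. After: A=2 B=0 C=0 D=0 ZF=0 PC=4
Step 5: PC=4 exec 'JNZ 2'. After: A=2 B=0 C=0 D=0 ZF=0 PC=2
Step 6: PC=2 exec 'MUL B, C'. After: A=2 B=0 C=0 D=0 ZF=1 PC=3
Step 7: PC=3 exec 'SUB A, 1'. After: A=1 B=0 C=0 D=0 ZF=0 PC=4
Step 8: PC=4 exec 'JNZ 2'. After: A=1 B=0 C=0 D=0 ZF=0 PC=2
Step 9: PC=2 exec 'MUL B, C'. After: A=1 B=0 C=0 D=0 ZF=1 PC=3
Step 10: PC=3 exec 'SUB A, 1'. After: A=0 B=0 C=0 D=0 ZF=1 PC=4
Step 11: PC=4 exec 'JNZ 2'. After: A=0 B=0 C=0 D=0 ZF=1 PC=5
Step 12: PC=5 exec 'MOV A, 3'. After: A=3 B=0 C=0 D=0 ZF=1 PC=6
Step 13: PC=6 exec 'MOV D, 4'. After: A=3 B=0 C=0 D=4 ZF=1 PC=7
Step 14: PC=7 exec 'ADD C, 1'. After: A=3 B=0 C=1 D=4 ZF=0 PC=8
Step 15: PC=8 exec 'ADD A, 4'. After: A=7 B=0 C=1 D=4 ZF=0 PC=9
Step 16: PC=9 exec 'ADD C, 1'. After: A=7 B=0 C=2 D=4 ZF=0 PC=10
Step 17: PC=10 exec 'MOV A, 4'. After: A=4 B=0 C=2 D=4 ZF=0 PC=11
First time PC=11: D=4

4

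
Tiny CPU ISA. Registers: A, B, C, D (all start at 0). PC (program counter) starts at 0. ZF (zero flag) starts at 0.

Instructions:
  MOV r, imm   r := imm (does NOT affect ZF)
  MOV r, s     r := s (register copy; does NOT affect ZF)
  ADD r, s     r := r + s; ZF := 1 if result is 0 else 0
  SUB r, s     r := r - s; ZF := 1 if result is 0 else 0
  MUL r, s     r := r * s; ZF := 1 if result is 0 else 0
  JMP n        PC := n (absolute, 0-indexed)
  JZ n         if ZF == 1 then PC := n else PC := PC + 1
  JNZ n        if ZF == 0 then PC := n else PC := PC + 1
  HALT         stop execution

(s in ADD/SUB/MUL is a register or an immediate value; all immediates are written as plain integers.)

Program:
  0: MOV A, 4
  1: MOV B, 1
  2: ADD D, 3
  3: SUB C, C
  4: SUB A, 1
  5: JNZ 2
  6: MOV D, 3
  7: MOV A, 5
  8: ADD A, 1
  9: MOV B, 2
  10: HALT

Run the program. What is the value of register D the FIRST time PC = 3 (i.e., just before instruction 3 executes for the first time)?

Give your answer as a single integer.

Step 1: PC=0 exec 'MOV A, 4'. After: A=4 B=0 C=0 D=0 ZF=0 PC=1
Step 2: PC=1 exec 'MOV B, 1'. After: A=4 B=1 C=0 D=0 ZF=0 PC=2
Step 3: PC=2 exec 'ADD D, 3'. After: A=4 B=1 C=0 D=3 ZF=0 PC=3
First time PC=3: D=3

3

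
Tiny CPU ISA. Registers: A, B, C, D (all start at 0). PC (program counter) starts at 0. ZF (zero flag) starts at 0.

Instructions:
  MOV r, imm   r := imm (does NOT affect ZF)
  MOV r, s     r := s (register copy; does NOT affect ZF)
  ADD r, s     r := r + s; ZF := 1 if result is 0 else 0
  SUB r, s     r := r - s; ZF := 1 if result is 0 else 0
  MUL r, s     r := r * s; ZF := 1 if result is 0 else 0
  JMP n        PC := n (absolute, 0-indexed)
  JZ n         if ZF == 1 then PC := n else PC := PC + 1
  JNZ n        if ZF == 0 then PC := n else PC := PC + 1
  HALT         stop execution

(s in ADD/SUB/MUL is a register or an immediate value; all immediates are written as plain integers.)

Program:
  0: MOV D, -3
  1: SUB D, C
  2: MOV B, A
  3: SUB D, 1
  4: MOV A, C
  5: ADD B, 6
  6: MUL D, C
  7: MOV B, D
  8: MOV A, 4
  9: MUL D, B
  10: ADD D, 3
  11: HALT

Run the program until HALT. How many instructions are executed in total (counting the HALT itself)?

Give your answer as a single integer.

Answer: 12

Derivation:
Step 1: PC=0 exec 'MOV D, -3'. After: A=0 B=0 C=0 D=-3 ZF=0 PC=1
Step 2: PC=1 exec 'SUB D, C'. After: A=0 B=0 C=0 D=-3 ZF=0 PC=2
Step 3: PC=2 exec 'MOV B, A'. After: A=0 B=0 C=0 D=-3 ZF=0 PC=3
Step 4: PC=3 exec 'SUB D, 1'. After: A=0 B=0 C=0 D=-4 ZF=0 PC=4
Step 5: PC=4 exec 'MOV A, C'. After: A=0 B=0 C=0 D=-4 ZF=0 PC=5
Step 6: PC=5 exec 'ADD B, 6'. After: A=0 B=6 C=0 D=-4 ZF=0 PC=6
Step 7: PC=6 exec 'MUL D, C'. After: A=0 B=6 C=0 D=0 ZF=1 PC=7
Step 8: PC=7 exec 'MOV B, D'. After: A=0 B=0 C=0 D=0 ZF=1 PC=8
Step 9: PC=8 exec 'MOV A, 4'. After: A=4 B=0 C=0 D=0 ZF=1 PC=9
Step 10: PC=9 exec 'MUL D, B'. After: A=4 B=0 C=0 D=0 ZF=1 PC=10
Step 11: PC=10 exec 'ADD D, 3'. After: A=4 B=0 C=0 D=3 ZF=0 PC=11
Step 12: PC=11 exec 'HALT'. After: A=4 B=0 C=0 D=3 ZF=0 PC=11 HALTED
Total instructions executed: 12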